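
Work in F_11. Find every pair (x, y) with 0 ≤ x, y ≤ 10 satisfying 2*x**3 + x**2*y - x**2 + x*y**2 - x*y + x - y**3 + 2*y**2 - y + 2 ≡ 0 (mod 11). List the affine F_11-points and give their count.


Affine F_11-points: {(0, 2), (1, 6), (3, 6), (4, 5), (6, 1), (8, 1), (9, 9), (10, 6)}; count = 8.

For each of the 121 pairs (x, y) ∈ F_11², evaluate f(x, y) mod 11. Record the zeros.
  x = 0: [0↦2, 1↦2, 2↦0, 3↦1, 4↦10, 5↦10, 6↦6, 7↦3, 8↦6, 9↦9, 10↦6]  zeros at y ∈ {2}
  x = 1: [0↦4, 1↦5, 2↦6, 3↦1, 4↦6, 5↦4, 6↦0, 7↦10, 8↦6, 9↦4, 10↦9]  zeros at y ∈ {6}
  x = 2: [0↦5, 1↦9, 2↦4, 3↦6, 4↦9, 5↦7, 6↦5, 7↦8, 8↦10, 9↦5, 10↦9]  zeros at y ∈ ∅
  x = 3: [0↦6, 1↦4, 2↦6, 3↦6, 4↦9, 5↦9, 6↦0, 7↦9, 8↦8, 9↦2, 10↦7]  zeros at y ∈ {6}
  x = 4: [0↦8, 1↦2, 2↦2, 3↦2, 4↦7, 5↦0, 6↦8, 7↦3, 8↦1, 9↦7, 10↦4]  zeros at y ∈ {5}
  x = 5: [0↦1, 1↦4, 2↦4, 3↦6, 4↦4, 5↦3, 6↦8, 7↦2, 8↦1, 9↦10, 10↦1]  zeros at y ∈ ∅
  x = 6: [0↦8, 1↦0, 2↦2, 3↦8, 4↦1, 5↦8, 6↦1, 7↦7, 8↦9, 9↦1, 10↦10]  zeros at y ∈ {1}
  x = 7: [0↦8, 1↦2, 2↦8, 3↦9, 4↦10, 5↦5, 6↦10, 7↦8, 8↦4, 9↦3, 10↦10]  zeros at y ∈ ∅
  x = 8: [0↦2, 1↦0, 2↦1, 3↦10, 4↦10, 5↦6, 6↦3, 7↦6, 8↦9, 9↦6, 10↦2]  zeros at y ∈ {1}
  x = 9: [0↦2, 1↦6, 2↦4, 3↦1, 4↦2, 5↦1, 6↦3, 7↦2, 8↦3, 9↦0, 10↦9]  zeros at y ∈ {9}
  x = 10: [0↦9, 1↦10, 2↦7, 3↦5, 4↦9, 5↦2, 6↦0, 7↦8, 8↦9, 9↦8, 10↦10]  zeros at y ∈ {6}
Collecting zeros: affine points = {(0, 2), (1, 6), (3, 6), (4, 5), (6, 1), (8, 1), (9, 9), (10, 6)}.
Total count |C(F_11)_aff| = 8.


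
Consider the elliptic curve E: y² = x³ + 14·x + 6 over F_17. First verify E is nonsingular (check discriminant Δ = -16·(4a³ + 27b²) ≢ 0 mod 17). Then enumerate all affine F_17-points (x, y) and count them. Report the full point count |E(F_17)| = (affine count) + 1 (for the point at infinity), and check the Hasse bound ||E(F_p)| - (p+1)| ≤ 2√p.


Affine points = {(1, 2), (1, 15), (2, 5), (2, 12), (6, 0), (8, 1), (8, 16), (12, 7), (12, 10), (15, 2), (15, 15), (16, 5), (16, 12)}; affine count = 13; |E(F_17)| = 14.

Discriminant check: Δ ∝ 4a³ + 27b² = 4·14³ + 27·6² = 4·2744 + 27·36 ≡ 14 (mod 17). Nonzero ⇒ E is nonsingular.
For each x ∈ F_17, compute rhs = x³ + 14·x + 6 mod 17, then count y ∈ F_17 with y² ≡ rhs.
  x = 0: rhs = 6, matching y values: none (0 points).
  x = 1: rhs = 4, matching y values: 2, 15 (2 points).
  x = 2: rhs = 8, matching y values: 5, 12 (2 points).
  x = 3: rhs = 7, matching y values: none (0 points).
  x = 4: rhs = 7, matching y values: none (0 points).
  x = 5: rhs = 14, matching y values: none (0 points).
  x = 6: rhs = 0, matching y values: 0 (1 points).
  x = 7: rhs = 5, matching y values: none (0 points).
  x = 8: rhs = 1, matching y values: 1, 16 (2 points).
  x = 9: rhs = 11, matching y values: none (0 points).
  x = 10: rhs = 7, matching y values: none (0 points).
  x = 11: rhs = 12, matching y values: none (0 points).
  x = 12: rhs = 15, matching y values: 7, 10 (2 points).
  x = 13: rhs = 5, matching y values: none (0 points).
  x = 14: rhs = 5, matching y values: none (0 points).
  x = 15: rhs = 4, matching y values: 2, 15 (2 points).
  x = 16: rhs = 8, matching y values: 5, 12 (2 points).
Total affine count: 13.
Full point count |E(F_17)| = 13 + 1 = 14.
Hasse bound: |14 − (17+1)| = |-4| = 4 ≤ 2√17 ≈ 8.2462 ✓.


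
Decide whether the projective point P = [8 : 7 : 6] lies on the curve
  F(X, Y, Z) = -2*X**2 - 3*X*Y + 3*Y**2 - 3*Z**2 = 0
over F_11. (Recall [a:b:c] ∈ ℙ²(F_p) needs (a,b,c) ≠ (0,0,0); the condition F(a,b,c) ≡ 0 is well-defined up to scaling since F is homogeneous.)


F(8,7,6) ≡ 7 (mod 11); P is NOT on the curve.

Evaluate F(8, 7, 6) term-by-term (mod 11).
  -2*X**2 ↦ -2·64·1·1 = -128
  -3*X*Y ↦ -3·8·7·1 = -168
  3*Y**2 ↦ 3·1·49·1 = 147
  -3*Z**2 ↦ -3·1·1·36 = -108
Sum: F(8, 7, 6) = (-128) + (-168) + (147) + (-108) = -257.
Reducing mod 11: -257 ≡ 7 (mod 11).
Since F(a, b, c) ≡ 7 ≠ 0 (mod 11), P does NOT lie on the curve.


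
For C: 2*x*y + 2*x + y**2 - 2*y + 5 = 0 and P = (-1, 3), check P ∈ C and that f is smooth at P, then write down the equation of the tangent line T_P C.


Tangent line at P: 8*x + 2*y + 2 = 0.

Step 1: f(-1, 3) = 0, so P lies on C.
Step 2: partial derivatives
  f_x(x, y) = 2*y + 2, f_y(x, y) = 2*x + 2*y - 2.
  f_x(P) = 8, f_y(P) = 2 (gradient nonzero, so P is smooth).
Step 3: tangent line at P: 8·(x − -1) + 2·(y − 3) = 0.
Expanding: 8*x + 2*y + 2 = 0.


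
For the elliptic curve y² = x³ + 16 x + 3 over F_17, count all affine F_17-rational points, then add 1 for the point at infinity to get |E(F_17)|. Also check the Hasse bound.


Affine points = {(2, 3), (2, 14), (5, 2), (5, 15), (6, 3), (6, 14), (7, 4), (7, 13), (9, 3), (9, 14), (12, 6), (12, 11), (14, 8), (14, 9)}; affine count = 14; |E(F_17)| = 15.

Discriminant check: Δ ∝ 4a³ + 27b² = 4·16³ + 27·3² = 4·4096 + 27·9 ≡ 1 (mod 17). Nonzero ⇒ E is nonsingular.
For each x ∈ F_17, compute rhs = x³ + 16·x + 3 mod 17, then count y ∈ F_17 with y² ≡ rhs.
  x = 0: rhs = 3, matching y values: none (0 points).
  x = 1: rhs = 3, matching y values: none (0 points).
  x = 2: rhs = 9, matching y values: 3, 14 (2 points).
  x = 3: rhs = 10, matching y values: none (0 points).
  x = 4: rhs = 12, matching y values: none (0 points).
  x = 5: rhs = 4, matching y values: 2, 15 (2 points).
  x = 6: rhs = 9, matching y values: 3, 14 (2 points).
  x = 7: rhs = 16, matching y values: 4, 13 (2 points).
  x = 8: rhs = 14, matching y values: none (0 points).
  x = 9: rhs = 9, matching y values: 3, 14 (2 points).
  x = 10: rhs = 7, matching y values: none (0 points).
  x = 11: rhs = 14, matching y values: none (0 points).
  x = 12: rhs = 2, matching y values: 6, 11 (2 points).
  x = 13: rhs = 11, matching y values: none (0 points).
  x = 14: rhs = 13, matching y values: 8, 9 (2 points).
  x = 15: rhs = 14, matching y values: none (0 points).
  x = 16: rhs = 3, matching y values: none (0 points).
Total affine count: 14.
Full point count |E(F_17)| = 14 + 1 = 15.
Hasse bound: |15 − (17+1)| = |-3| = 3 ≤ 2√17 ≈ 8.2462 ✓.


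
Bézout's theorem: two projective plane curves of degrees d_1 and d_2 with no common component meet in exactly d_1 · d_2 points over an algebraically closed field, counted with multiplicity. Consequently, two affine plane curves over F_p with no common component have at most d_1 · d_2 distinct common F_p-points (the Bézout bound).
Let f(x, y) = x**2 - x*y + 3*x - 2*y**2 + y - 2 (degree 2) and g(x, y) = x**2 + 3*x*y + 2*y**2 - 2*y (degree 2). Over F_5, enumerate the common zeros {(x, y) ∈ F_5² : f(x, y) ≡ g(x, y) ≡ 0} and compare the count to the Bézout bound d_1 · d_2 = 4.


Common zeros: {(2, 1)}; count = 1; Bézout bound = 4.

deg(f) = 2, deg(g) = 2, so Bézout bound = 4.
Scan x ∈ F_5. For each x, list the y ∈ F_5 with f(x, y) ≡ 0 and those with g(x, y) ≡ 0 (mod 5); the common zeros in that column are the intersection.
  x = 0: f ≡ 0 at y ∈ {4}; g ≡ 0 at y ∈ {0, 1}; common: ∅.
  x = 1: f ≡ 0 at y ∈ {1, 4}; g ≡ 0 at y ∈ ∅; common: ∅.
  x = 2: f ≡ 0 at y ∈ {1}; g ≡ 0 at y ∈ {1, 2}; common: {1}.
  x = 3: f ≡ 0 at y ∈ ∅; g ≡ 0 at y ∈ ∅; common: ∅.
  x = 4: f ≡ 0 at y ∈ ∅; g ≡ 0 at y ∈ ∅; common: ∅.
Collecting: common zeros = {(2, 1)}, so the count is 1.
Comparison with the Bézout bound: 1 ≤ 4 = deg(f)·deg(g), as expected for curves with no common component (the affine F_5-count falls short of the bound because intersections may lie at infinity, over extension fields, or carry multiplicity).


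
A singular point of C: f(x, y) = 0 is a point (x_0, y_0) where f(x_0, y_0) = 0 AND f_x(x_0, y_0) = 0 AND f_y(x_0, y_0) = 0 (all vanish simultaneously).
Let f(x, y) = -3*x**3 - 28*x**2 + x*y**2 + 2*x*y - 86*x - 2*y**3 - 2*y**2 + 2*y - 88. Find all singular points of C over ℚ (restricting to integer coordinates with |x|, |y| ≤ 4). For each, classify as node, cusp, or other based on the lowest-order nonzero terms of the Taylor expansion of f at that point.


Singular points: {(-3, -1)}; classification: node.

Compute partial derivatives:
  f_x = -9*x**2 - 56*x + y**2 + 2*y - 86.
  f_y = 2*x*y + 2*x - 6*y**2 - 4*y + 2.
Scan x_0 ∈ {−4, ..., 4}. For each x_0, f_y(x_0, y) is a polynomial in y; find its integer roots y ∈ {−4, ..., 4}, then test f_x and f at those candidates.
  x = -4: f_y(-4, y) = -6*y**2 - 12*y - 6; vanishes at y ∈ {-1}. (-4, -1): f_x = -7 ≠ 0.
  x = -3: f_y(-3, y) = -6*y**2 - 10*y - 4; vanishes at y ∈ {-1}. (-3, -1): f_x = 0, f = 0 — SINGULAR.
  x = -2: f_y(-2, y) = -6*y**2 - 8*y - 2; vanishes at y ∈ {-1}. (-2, -1): f_x = -11 ≠ 0.
  x = -1: f_y(-1, y) = -6*y**2 - 6*y; vanishes at y ∈ {-1, 0}. (-1, -1): f_x = -40 ≠ 0; (-1, 0): f_x = -39 ≠ 0.
  x = 0: f_y(0, y) = -6*y**2 - 4*y + 2; vanishes at y ∈ {-1}. (0, -1): f_x = -87 ≠ 0.
  x = 1: f_y(1, y) = -6*y**2 - 2*y + 4; vanishes at y ∈ {-1}. (1, -1): f_x = -152 ≠ 0.
  x = 2: f_y(2, y) = 6 - 6*y**2; vanishes at y ∈ {-1, 1}. (2, -1): f_x = -235 ≠ 0; (2, 1): f_x = -231 ≠ 0.
  x = 3: f_y(3, y) = -6*y**2 + 2*y + 8; vanishes at y ∈ {-1}. (3, -1): f_x = -336 ≠ 0.
  x = 4: f_y(4, y) = -6*y**2 + 4*y + 10; vanishes at y ∈ {-1}. (4, -1): f_x = -455 ≠ 0.
Only singular point on the grid: (-3, -1).
Classify: substitute x = -3 + u, y = -1 + v and expand: f = -3*u**3 - u**2 + u*v**2 - 2*v**3 + v**2.
No constant or linear terms (consistent with a singular point). Quadratic part: -u**2 + v**2. Cubic part: -3*u**3 + u*v**2 - 2*v**3.
The quadratic part v**2 - u**2 = (v − u)(v + u) splits into two distinct linear factors, so there are two distinct tangent lines y − -1 = ±(x − -3) — this is a node (ordinary double point).
Classification: node.


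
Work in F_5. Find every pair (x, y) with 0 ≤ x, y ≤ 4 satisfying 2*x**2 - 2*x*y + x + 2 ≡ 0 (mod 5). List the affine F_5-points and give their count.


Affine F_5-points: {(1, 0), (2, 3), (3, 3), (4, 1)}; count = 4.

For each of the 25 pairs (x, y) ∈ F_5², evaluate f(x, y) mod 5. Record the zeros.
  x = 0: [0↦2, 1↦2, 2↦2, 3↦2, 4↦2]  zeros at y ∈ ∅
  x = 1: [0↦0, 1↦3, 2↦1, 3↦4, 4↦2]  zeros at y ∈ {0}
  x = 2: [0↦2, 1↦3, 2↦4, 3↦0, 4↦1]  zeros at y ∈ {3}
  x = 3: [0↦3, 1↦2, 2↦1, 3↦0, 4↦4]  zeros at y ∈ {3}
  x = 4: [0↦3, 1↦0, 2↦2, 3↦4, 4↦1]  zeros at y ∈ {1}
Collecting zeros: affine points = {(1, 0), (2, 3), (3, 3), (4, 1)}.
Total count |C(F_5)_aff| = 4.


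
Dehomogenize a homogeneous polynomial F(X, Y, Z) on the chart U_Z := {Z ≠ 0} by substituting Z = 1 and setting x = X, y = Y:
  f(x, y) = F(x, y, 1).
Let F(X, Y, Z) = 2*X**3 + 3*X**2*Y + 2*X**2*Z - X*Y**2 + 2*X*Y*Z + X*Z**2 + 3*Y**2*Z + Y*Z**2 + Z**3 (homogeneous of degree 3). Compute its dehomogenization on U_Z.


f(x, y) = 2*x**3 + 3*x**2*y + 2*x**2 - x*y**2 + 2*x*y + x + 3*y**2 + y + 1

On U_Z we set Z = 1. Each monomial c·X^i·Y^j·Z^k in F becomes c·x^i·y^j·1^k = c·x^i·y^j.
Substituting Z = 1: F(X, Y, 1) = 2*x**3 + 3*x**2*y + 2*x**2 - x*y**2 + 2*x*y + x + 3*y**2 + y + 1.
Note: deg(f) ≤ deg(F) = 3; strict inequality happens when F is divisible by Z (lost terms).


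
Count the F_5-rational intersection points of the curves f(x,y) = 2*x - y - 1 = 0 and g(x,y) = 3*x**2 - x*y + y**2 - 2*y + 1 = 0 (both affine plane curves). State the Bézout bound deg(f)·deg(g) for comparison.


Common zeros: {(2, 3)}; count = 1; Bézout bound = 2.

deg(f) = 1, deg(g) = 2, so Bézout bound = 2.
Scan x ∈ F_5. For each x, list the y ∈ F_5 with f(x, y) ≡ 0 and those with g(x, y) ≡ 0 (mod 5); the common zeros in that column are the intersection.
  x = 0: f ≡ 0 at y ∈ {4}; g ≡ 0 at y ∈ {1}; common: ∅.
  x = 1: f ≡ 0 at y ∈ {1}; g ≡ 0 at y ∈ ∅; common: ∅.
  x = 2: f ≡ 0 at y ∈ {3}; g ≡ 0 at y ∈ {1, 3}; common: {3}.
  x = 3: f ≡ 0 at y ∈ {0}; g ≡ 0 at y ∈ ∅; common: ∅.
  x = 4: f ≡ 0 at y ∈ {2}; g ≡ 0 at y ∈ {3}; common: ∅.
Collecting: common zeros = {(2, 3)}, so the count is 1.
Comparison with the Bézout bound: 1 ≤ 2 = deg(f)·deg(g), as expected for curves with no common component (the affine F_5-count falls short of the bound because intersections may lie at infinity, over extension fields, or carry multiplicity).


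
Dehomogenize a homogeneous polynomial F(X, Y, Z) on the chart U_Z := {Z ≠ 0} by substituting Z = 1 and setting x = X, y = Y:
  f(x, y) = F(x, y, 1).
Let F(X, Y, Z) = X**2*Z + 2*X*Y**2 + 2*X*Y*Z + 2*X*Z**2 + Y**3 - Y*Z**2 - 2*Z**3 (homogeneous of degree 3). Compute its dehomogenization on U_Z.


f(x, y) = x**2 + 2*x*y**2 + 2*x*y + 2*x + y**3 - y - 2

On U_Z we set Z = 1. Each monomial c·X^i·Y^j·Z^k in F becomes c·x^i·y^j·1^k = c·x^i·y^j.
Substituting Z = 1: F(X, Y, 1) = x**2 + 2*x*y**2 + 2*x*y + 2*x + y**3 - y - 2.
Note: deg(f) ≤ deg(F) = 3; strict inequality happens when F is divisible by Z (lost terms).


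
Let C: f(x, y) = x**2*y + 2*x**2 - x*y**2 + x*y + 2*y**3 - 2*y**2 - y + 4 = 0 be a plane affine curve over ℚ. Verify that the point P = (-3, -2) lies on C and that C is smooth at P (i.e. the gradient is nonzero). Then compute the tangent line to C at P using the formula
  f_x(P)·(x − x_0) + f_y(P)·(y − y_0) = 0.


Tangent line at P: -6*x + 25*y + 32 = 0.

Step 1: f(-3, -2) = 0, so P lies on C.
Step 2: partial derivatives
  f_x(x, y) = 2*x*y + 4*x - y**2 + y, f_y(x, y) = x**2 - 2*x*y + x + 6*y**2 - 4*y - 1.
  f_x(P) = -6, f_y(P) = 25 (gradient nonzero, so P is smooth).
Step 3: tangent line at P: -6·(x − -3) + 25·(y − -2) = 0.
Expanding: -6*x + 25*y + 32 = 0.


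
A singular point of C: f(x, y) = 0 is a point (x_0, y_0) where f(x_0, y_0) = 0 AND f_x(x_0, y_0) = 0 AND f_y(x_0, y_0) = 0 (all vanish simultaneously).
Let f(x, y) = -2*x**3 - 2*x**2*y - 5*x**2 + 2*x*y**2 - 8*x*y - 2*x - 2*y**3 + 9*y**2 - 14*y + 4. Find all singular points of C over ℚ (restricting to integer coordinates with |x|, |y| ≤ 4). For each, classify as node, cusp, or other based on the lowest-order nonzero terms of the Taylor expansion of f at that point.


Singular points: {(-1, 1)}; classification: node.

Compute partial derivatives:
  f_x = -6*x**2 - 4*x*y - 10*x + 2*y**2 - 8*y - 2.
  f_y = -2*x**2 + 4*x*y - 8*x - 6*y**2 + 18*y - 14.
Scan x_0 ∈ {−4, ..., 4}. For each x_0, f_y(x_0, y) is a polynomial in y; find its integer roots y ∈ {−4, ..., 4}, then test f_x and f at those candidates.
  x = -4: f_y(-4, y) = -6*y**2 + 2*y - 14; no integer root y with |y| ≤ 4.
  x = -3: f_y(-3, y) = -6*y**2 + 6*y - 8; no integer root y with |y| ≤ 4.
  x = -2: f_y(-2, y) = -6*y**2 + 10*y - 6; no integer root y with |y| ≤ 4.
  x = -1: f_y(-1, y) = -6*y**2 + 14*y - 8; vanishes at y ∈ {1}. (-1, 1): f_x = 0, f = 0 — SINGULAR.
  x = 0: f_y(0, y) = -6*y**2 + 18*y - 14; no integer root y with |y| ≤ 4.
  x = 1: f_y(1, y) = -6*y**2 + 22*y - 24; no integer root y with |y| ≤ 4.
  x = 2: f_y(2, y) = -6*y**2 + 26*y - 38; no integer root y with |y| ≤ 4.
  x = 3: f_y(3, y) = -6*y**2 + 30*y - 56; no integer root y with |y| ≤ 4.
  x = 4: f_y(4, y) = -6*y**2 + 34*y - 78; no integer root y with |y| ≤ 4.
Only singular point on the grid: (-1, 1).
Classify: substitute x = -1 + u, y = 1 + v and expand: f = -2*u**3 - 2*u**2*v - u**2 + 2*u*v**2 - 2*v**3 + v**2.
No constant or linear terms (consistent with a singular point). Quadratic part: -u**2 + v**2. Cubic part: -2*u**3 - 2*u**2*v + 2*u*v**2 - 2*v**3.
The quadratic part v**2 - u**2 = (v − u)(v + u) splits into two distinct linear factors, so there are two distinct tangent lines y − 1 = ±(x − -1) — this is a node (ordinary double point).
Classification: node.


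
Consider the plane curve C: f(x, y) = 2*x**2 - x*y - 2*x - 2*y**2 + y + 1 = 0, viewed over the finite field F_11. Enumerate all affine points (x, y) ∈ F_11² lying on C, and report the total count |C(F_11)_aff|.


Affine F_11-points: {(0, 1), (0, 5), (3, 3), (3, 7), (4, 2), (5, 3), (5, 6), (7, 1), (7, 7), (9, 2), (9, 5), (10, 6)}; count = 12.

For each of the 121 pairs (x, y) ∈ F_11², evaluate f(x, y) mod 11. Record the zeros.
  x = 0: [0↦1, 1↦0, 2↦6, 3↦8, 4↦6, 5↦0, 6↦1, 7↦9, 8↦2, 9↦2, 10↦9]  zeros at y ∈ {1, 5}
  x = 1: [0↦1, 1↦10, 2↦4, 3↦5, 4↦2, 5↦6, 6↦6, 7↦2, 8↦5, 9↦4, 10↦10]  zeros at y ∈ ∅
  x = 2: [0↦5, 1↦2, 2↦6, 3↦6, 4↦2, 5↦5, 6↦4, 7↦10, 8↦1, 9↦10, 10↦4]  zeros at y ∈ ∅
  x = 3: [0↦2, 1↦9, 2↦1, 3↦0, 4↦6, 5↦8, 6↦6, 7↦0, 8↦1, 9↦9, 10↦2]  zeros at y ∈ {3, 7}
  x = 4: [0↦3, 1↦9, 2↦0, 3↦9, 4↦3, 5↦4, 6↦1, 7↦5, 8↦5, 9↦1, 10↦4]  zeros at y ∈ {2}
  x = 5: [0↦8, 1↦2, 2↦3, 3↦0, 4↦4, 5↦4, 6↦0, 7↦3, 8↦2, 9↦8, 10↦10]  zeros at y ∈ {3, 6}
  x = 6: [0↦6, 1↦10, 2↦10, 3↦6, 4↦9, 5↦8, 6↦3, 7↦5, 8↦3, 9↦8, 10↦9]  zeros at y ∈ ∅
  x = 7: [0↦8, 1↦0, 2↦10, 3↦5, 4↦7, 5↦5, 6↦10, 7↦0, 8↦8, 9↦1, 10↦1]  zeros at y ∈ {1, 7}
  x = 8: [0↦3, 1↦5, 2↦3, 3↦8, 4↦9, 5↦6, 6↦10, 7↦10, 8↦6, 9↦9, 10↦8]  zeros at y ∈ ∅
  x = 9: [0↦2, 1↦3, 2↦0, 3↦4, 4↦4, 5↦0, 6↦3, 7↦2, 8↦8, 9↦10, 10↦8]  zeros at y ∈ {2, 5}
  x = 10: [0↦5, 1↦5, 2↦1, 3↦4, 4↦3, 5↦9, 6↦0, 7↦9, 8↦3, 9↦4, 10↦1]  zeros at y ∈ {6}
Collecting zeros: affine points = {(0, 1), (0, 5), (3, 3), (3, 7), (4, 2), (5, 3), (5, 6), (7, 1), (7, 7), (9, 2), (9, 5), (10, 6)}.
Total count |C(F_11)_aff| = 12.


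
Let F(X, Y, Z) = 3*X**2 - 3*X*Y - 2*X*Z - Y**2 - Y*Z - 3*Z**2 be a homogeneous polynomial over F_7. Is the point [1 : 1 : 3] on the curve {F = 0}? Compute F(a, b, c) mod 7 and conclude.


F(1,1,3) ≡ 5 (mod 7); P is NOT on the curve.

Evaluate F(1, 1, 3) term-by-term (mod 7).
  3*X**2 ↦ 3·1·1·1 = 3
  -3*X*Y ↦ -3·1·1·1 = -3
  -2*X*Z ↦ -2·1·1·3 = -6
  -Y**2 ↦ -1·1·1·1 = -1
  -Y*Z ↦ -1·1·1·3 = -3
  -3*Z**2 ↦ -3·1·1·9 = -27
Sum: F(1, 1, 3) = (3) + (-3) + (-6) + (-1) + (-3) + (-27) = -37.
Reducing mod 7: -37 ≡ 5 (mod 7).
Since F(a, b, c) ≡ 5 ≠ 0 (mod 7), P does NOT lie on the curve.


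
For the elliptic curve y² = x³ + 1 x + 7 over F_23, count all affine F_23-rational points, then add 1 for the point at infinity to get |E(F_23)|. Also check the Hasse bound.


Affine points = {(1, 3), (1, 20), (4, 11), (4, 12), (7, 9), (7, 14), (9, 3), (9, 20), (13, 3), (13, 20), (15, 4), (15, 19), (16, 5), (16, 18), (19, 10), (19, 13), (20, 0)}; affine count = 17; |E(F_23)| = 18.

Discriminant check: Δ ∝ 4a³ + 27b² = 4·1³ + 27·7² = 4·1 + 27·49 ≡ 16 (mod 23). Nonzero ⇒ E is nonsingular.
For each x ∈ F_23, compute rhs = x³ + 1·x + 7 mod 23, then count y ∈ F_23 with y² ≡ rhs.
  x = 0: rhs = 7, matching y values: none (0 points).
  x = 1: rhs = 9, matching y values: 3, 20 (2 points).
  x = 2: rhs = 17, matching y values: none (0 points).
  x = 3: rhs = 14, matching y values: none (0 points).
  x = 4: rhs = 6, matching y values: 11, 12 (2 points).
  x = 5: rhs = 22, matching y values: none (0 points).
  x = 6: rhs = 22, matching y values: none (0 points).
  x = 7: rhs = 12, matching y values: 9, 14 (2 points).
  x = 8: rhs = 21, matching y values: none (0 points).
  x = 9: rhs = 9, matching y values: 3, 20 (2 points).
  x = 10: rhs = 5, matching y values: none (0 points).
  x = 11: rhs = 15, matching y values: none (0 points).
  x = 12: rhs = 22, matching y values: none (0 points).
  x = 13: rhs = 9, matching y values: 3, 20 (2 points).
  x = 14: rhs = 5, matching y values: none (0 points).
  x = 15: rhs = 16, matching y values: 4, 19 (2 points).
  x = 16: rhs = 2, matching y values: 5, 18 (2 points).
  x = 17: rhs = 15, matching y values: none (0 points).
  x = 18: rhs = 15, matching y values: none (0 points).
  x = 19: rhs = 8, matching y values: 10, 13 (2 points).
  x = 20: rhs = 0, matching y values: 0 (1 points).
  x = 21: rhs = 20, matching y values: none (0 points).
  x = 22: rhs = 5, matching y values: none (0 points).
Total affine count: 17.
Full point count |E(F_23)| = 17 + 1 = 18.
Hasse bound: |18 − (23+1)| = |-6| = 6 ≤ 2√23 ≈ 9.5917 ✓.


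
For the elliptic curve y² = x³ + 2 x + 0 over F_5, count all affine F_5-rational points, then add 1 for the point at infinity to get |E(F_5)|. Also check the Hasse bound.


Affine points = {(0, 0)}; affine count = 1; |E(F_5)| = 2.

Discriminant check: Δ ∝ 4a³ + 27b² = 4·2³ + 27·0² = 4·8 + 27·0 ≡ 2 (mod 5). Nonzero ⇒ E is nonsingular.
For each x ∈ F_5, compute rhs = x³ + 2·x + 0 mod 5, then count y ∈ F_5 with y² ≡ rhs.
  x = 0: rhs = 0, matching y values: 0 (1 points).
  x = 1: rhs = 3, matching y values: none (0 points).
  x = 2: rhs = 2, matching y values: none (0 points).
  x = 3: rhs = 3, matching y values: none (0 points).
  x = 4: rhs = 2, matching y values: none (0 points).
Total affine count: 1.
Full point count |E(F_5)| = 1 + 1 = 2.
Hasse bound: |2 − (5+1)| = |-4| = 4 ≤ 2√5 ≈ 4.4721 ✓.


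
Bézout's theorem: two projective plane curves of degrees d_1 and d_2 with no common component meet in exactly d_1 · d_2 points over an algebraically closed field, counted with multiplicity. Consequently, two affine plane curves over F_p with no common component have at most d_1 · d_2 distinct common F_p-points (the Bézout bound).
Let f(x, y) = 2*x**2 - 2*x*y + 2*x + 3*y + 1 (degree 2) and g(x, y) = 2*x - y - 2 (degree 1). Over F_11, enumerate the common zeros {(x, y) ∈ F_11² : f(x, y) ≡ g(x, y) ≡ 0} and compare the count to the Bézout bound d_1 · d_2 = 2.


Common zeros: {(2, 2), (4, 6)}; count = 2; Bézout bound = 2.

deg(f) = 2, deg(g) = 1, so Bézout bound = 2.
Scan x ∈ F_11. For each x, list the y ∈ F_11 with f(x, y) ≡ 0 and those with g(x, y) ≡ 0 (mod 11); the common zeros in that column are the intersection.
  x = 0: f ≡ 0 at y ∈ {7}; g ≡ 0 at y ∈ {9}; common: ∅.
  x = 1: f ≡ 0 at y ∈ {6}; g ≡ 0 at y ∈ {0}; common: ∅.
  x = 2: f ≡ 0 at y ∈ {2}; g ≡ 0 at y ∈ {2}; common: {2}.
  x = 3: f ≡ 0 at y ∈ {1}; g ≡ 0 at y ∈ {4}; common: ∅.
  x = 4: f ≡ 0 at y ∈ {6}; g ≡ 0 at y ∈ {6}; common: {6}.
  x = 5: f ≡ 0 at y ∈ {4}; g ≡ 0 at y ∈ {8}; common: ∅.
  x = 6: f ≡ 0 at y ∈ {7}; g ≡ 0 at y ∈ {10}; common: ∅.
  x = 7: f ≡ 0 at y ∈ ∅; g ≡ 0 at y ∈ {1}; common: ∅.
  x = 8: f ≡ 0 at y ∈ {1}; g ≡ 0 at y ∈ {3}; common: ∅.
  x = 9: f ≡ 0 at y ∈ {4}; g ≡ 0 at y ∈ {5}; common: ∅.
  x = 10: f ≡ 0 at y ∈ {2}; g ≡ 0 at y ∈ {7}; common: ∅.
Collecting: common zeros = {(2, 2), (4, 6)}, so the count is 2.
Comparison with the Bézout bound: 2 ≤ 2 = deg(f)·deg(g), as expected for curves with no common component (the bound is attained).


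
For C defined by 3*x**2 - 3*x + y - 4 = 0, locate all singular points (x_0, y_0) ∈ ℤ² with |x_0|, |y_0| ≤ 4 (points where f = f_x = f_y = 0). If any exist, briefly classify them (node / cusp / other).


No singular points in the scanned grid; C is smooth there.

Compute partial derivatives:
  f_x = 6*x - 3.
  f_y = 1.
f_y = 1 is a nonzero constant, so f_y never vanishes: no point (x, y) can satisfy f = f_x = f_y = 0. In particular no (x, y) ∈ {−4, ..., 4}² is singular; the curve is smooth.


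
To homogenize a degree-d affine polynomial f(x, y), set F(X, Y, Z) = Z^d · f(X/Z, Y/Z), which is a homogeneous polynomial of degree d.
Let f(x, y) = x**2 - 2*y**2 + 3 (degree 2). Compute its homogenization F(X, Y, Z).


F(X, Y, Z) = X**2 - 2*Y**2 + 3*Z**2

deg(f) = 2.
Substitute x = X/Z, y = Y/Z into f, then multiply by Z^2.
  monomial 1·x^2·y^0 ↦ 1·X^2·Y^0·Z^0.
  monomial -2·x^0·y^2 ↦ -2·X^0·Y^2·Z^0.
  monomial 3·x^0·y^0 ↦ 3·X^0·Y^0·Z^2.
Collecting: F(X, Y, Z) = X**2 - 2*Y**2 + 3*Z**2.


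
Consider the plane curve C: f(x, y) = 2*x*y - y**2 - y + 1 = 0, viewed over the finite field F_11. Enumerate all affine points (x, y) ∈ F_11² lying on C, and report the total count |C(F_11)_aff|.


Affine F_11-points: {(0, 3), (0, 7), (1, 4), (1, 8), (4, 2), (4, 5), (6, 1), (6, 10), (8, 6), (8, 9)}; count = 10.

For each of the 121 pairs (x, y) ∈ F_11², evaluate f(x, y) mod 11. Record the zeros.
  x = 0: [0↦1, 1↦10, 2↦6, 3↦0, 4↦3, 5↦4, 6↦3, 7↦0, 8↦6, 9↦10, 10↦1]  zeros at y ∈ {3, 7}
  x = 1: [0↦1, 1↦1, 2↦10, 3↦6, 4↦0, 5↦3, 6↦4, 7↦3, 8↦0, 9↦6, 10↦10]  zeros at y ∈ {4, 8}
  x = 2: [0↦1, 1↦3, 2↦3, 3↦1, 4↦8, 5↦2, 6↦5, 7↦6, 8↦5, 9↦2, 10↦8]  zeros at y ∈ ∅
  x = 3: [0↦1, 1↦5, 2↦7, 3↦7, 4↦5, 5↦1, 6↦6, 7↦9, 8↦10, 9↦9, 10↦6]  zeros at y ∈ ∅
  x = 4: [0↦1, 1↦7, 2↦0, 3↦2, 4↦2, 5↦0, 6↦7, 7↦1, 8↦4, 9↦5, 10↦4]  zeros at y ∈ {2, 5}
  x = 5: [0↦1, 1↦9, 2↦4, 3↦8, 4↦10, 5↦10, 6↦8, 7↦4, 8↦9, 9↦1, 10↦2]  zeros at y ∈ ∅
  x = 6: [0↦1, 1↦0, 2↦8, 3↦3, 4↦7, 5↦9, 6↦9, 7↦7, 8↦3, 9↦8, 10↦0]  zeros at y ∈ {1, 10}
  x = 7: [0↦1, 1↦2, 2↦1, 3↦9, 4↦4, 5↦8, 6↦10, 7↦10, 8↦8, 9↦4, 10↦9]  zeros at y ∈ ∅
  x = 8: [0↦1, 1↦4, 2↦5, 3↦4, 4↦1, 5↦7, 6↦0, 7↦2, 8↦2, 9↦0, 10↦7]  zeros at y ∈ {6, 9}
  x = 9: [0↦1, 1↦6, 2↦9, 3↦10, 4↦9, 5↦6, 6↦1, 7↦5, 8↦7, 9↦7, 10↦5]  zeros at y ∈ ∅
  x = 10: [0↦1, 1↦8, 2↦2, 3↦5, 4↦6, 5↦5, 6↦2, 7↦8, 8↦1, 9↦3, 10↦3]  zeros at y ∈ ∅
Collecting zeros: affine points = {(0, 3), (0, 7), (1, 4), (1, 8), (4, 2), (4, 5), (6, 1), (6, 10), (8, 6), (8, 9)}.
Total count |C(F_11)_aff| = 10.


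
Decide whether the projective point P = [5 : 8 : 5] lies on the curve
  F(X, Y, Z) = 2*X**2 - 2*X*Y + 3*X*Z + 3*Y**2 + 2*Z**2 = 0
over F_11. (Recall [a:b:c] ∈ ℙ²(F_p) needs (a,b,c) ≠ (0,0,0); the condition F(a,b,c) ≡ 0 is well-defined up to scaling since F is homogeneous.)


F(5,8,5) ≡ 1 (mod 11); P is NOT on the curve.

Evaluate F(5, 8, 5) term-by-term (mod 11).
  2*X**2 ↦ 2·25·1·1 = 50
  -2*X*Y ↦ -2·5·8·1 = -80
  3*X*Z ↦ 3·5·1·5 = 75
  3*Y**2 ↦ 3·1·64·1 = 192
  2*Z**2 ↦ 2·1·1·25 = 50
Sum: F(5, 8, 5) = (50) + (-80) + (75) + (192) + (50) = 287.
Reducing mod 11: 287 ≡ 1 (mod 11).
Since F(a, b, c) ≡ 1 ≠ 0 (mod 11), P does NOT lie on the curve.


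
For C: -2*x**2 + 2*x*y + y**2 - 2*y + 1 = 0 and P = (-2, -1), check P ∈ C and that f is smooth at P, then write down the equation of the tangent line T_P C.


Tangent line at P: 6*x - 8*y + 4 = 0.

Step 1: f(-2, -1) = 0, so P lies on C.
Step 2: partial derivatives
  f_x(x, y) = -4*x + 2*y, f_y(x, y) = 2*x + 2*y - 2.
  f_x(P) = 6, f_y(P) = -8 (gradient nonzero, so P is smooth).
Step 3: tangent line at P: 6·(x − -2) + -8·(y − -1) = 0.
Expanding: 6*x - 8*y + 4 = 0.


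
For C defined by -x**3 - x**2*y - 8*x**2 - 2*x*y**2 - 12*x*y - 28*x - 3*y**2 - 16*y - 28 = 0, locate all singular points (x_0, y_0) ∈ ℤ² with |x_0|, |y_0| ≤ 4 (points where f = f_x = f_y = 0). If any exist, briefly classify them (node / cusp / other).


Singular points: {(-2, -2)}; classification: cusp.

Compute partial derivatives:
  f_x = -3*x**2 - 2*x*y - 16*x - 2*y**2 - 12*y - 28.
  f_y = -x**2 - 4*x*y - 12*x - 6*y - 16.
Scan x_0 ∈ {−4, ..., 4}. For each x_0, f_y(x_0, y) is a polynomial in y; find its integer roots y ∈ {−4, ..., 4}, then test f_x and f at those candidates.
  x = -4: f_y(-4, y) = 10*y + 16; no integer root y with |y| ≤ 4.
  x = -3: f_y(-3, y) = 6*y + 11; no integer root y with |y| ≤ 4.
  x = -2: f_y(-2, y) = 2*y + 4; vanishes at y ∈ {-2}. (-2, -2): f_x = 0, f = 0 — SINGULAR.
  x = -1: f_y(-1, y) = -2*y - 5; no integer root y with |y| ≤ 4.
  x = 0: f_y(0, y) = -6*y - 16; no integer root y with |y| ≤ 4.
  x = 1: f_y(1, y) = -10*y - 29; no integer root y with |y| ≤ 4.
  x = 2: f_y(2, y) = -14*y - 44; no integer root y with |y| ≤ 4.
  x = 3: f_y(3, y) = -18*y - 61; no integer root y with |y| ≤ 4.
  x = 4: f_y(4, y) = -22*y - 80; no integer root y with |y| ≤ 4.
Only singular point on the grid: (-2, -2).
Classify: substitute x = -2 + u, y = -2 + v and expand: f = -u**3 - u**2*v - 2*u*v**2 + v**2.
No constant or linear terms (consistent with a singular point). Quadratic part: v**2. Cubic part: -u**3 - u**2*v - 2*u*v**2.
The quadratic part v**2 is a perfect square, so there is a single (double) tangent line v = 0, i.e. y = -2. Restricting the cubic part to that line (v = 0) leaves -u**3 ≠ 0, so f is not divisible by v and the branch is v² ≈ u**3 to lowest order — this is a cusp.
Classification: cusp.


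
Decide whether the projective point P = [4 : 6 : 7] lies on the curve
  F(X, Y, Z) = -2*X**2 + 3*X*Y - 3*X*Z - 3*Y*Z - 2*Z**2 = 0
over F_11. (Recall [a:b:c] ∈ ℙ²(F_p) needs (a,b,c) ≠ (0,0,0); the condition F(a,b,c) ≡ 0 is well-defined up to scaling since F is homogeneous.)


F(4,6,7) ≡ 7 (mod 11); P is NOT on the curve.

Evaluate F(4, 6, 7) term-by-term (mod 11).
  -2*X**2 ↦ -2·16·1·1 = -32
  3*X*Y ↦ 3·4·6·1 = 72
  -3*X*Z ↦ -3·4·1·7 = -84
  -3*Y*Z ↦ -3·1·6·7 = -126
  -2*Z**2 ↦ -2·1·1·49 = -98
Sum: F(4, 6, 7) = (-32) + (72) + (-84) + (-126) + (-98) = -268.
Reducing mod 11: -268 ≡ 7 (mod 11).
Since F(a, b, c) ≡ 7 ≠ 0 (mod 11), P does NOT lie on the curve.


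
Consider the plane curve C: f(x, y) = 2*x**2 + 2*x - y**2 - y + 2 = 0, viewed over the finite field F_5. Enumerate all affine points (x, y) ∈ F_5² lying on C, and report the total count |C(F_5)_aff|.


Affine F_5-points: {(0, 1), (0, 3), (1, 2), (3, 2), (4, 1), (4, 3)}; count = 6.

For each of the 25 pairs (x, y) ∈ F_5², evaluate f(x, y) mod 5. Record the zeros.
  x = 0: [0↦2, 1↦0, 2↦1, 3↦0, 4↦2]  zeros at y ∈ {1, 3}
  x = 1: [0↦1, 1↦4, 2↦0, 3↦4, 4↦1]  zeros at y ∈ {2}
  x = 2: [0↦4, 1↦2, 2↦3, 3↦2, 4↦4]  zeros at y ∈ ∅
  x = 3: [0↦1, 1↦4, 2↦0, 3↦4, 4↦1]  zeros at y ∈ {2}
  x = 4: [0↦2, 1↦0, 2↦1, 3↦0, 4↦2]  zeros at y ∈ {1, 3}
Collecting zeros: affine points = {(0, 1), (0, 3), (1, 2), (3, 2), (4, 1), (4, 3)}.
Total count |C(F_5)_aff| = 6.


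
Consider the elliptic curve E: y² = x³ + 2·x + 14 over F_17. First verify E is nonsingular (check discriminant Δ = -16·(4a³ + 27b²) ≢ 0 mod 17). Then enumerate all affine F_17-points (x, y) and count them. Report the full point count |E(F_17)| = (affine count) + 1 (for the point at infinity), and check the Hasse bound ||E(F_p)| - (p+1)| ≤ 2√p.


Affine points = {(1, 0), (2, 3), (2, 14), (3, 8), (3, 9), (4, 1), (4, 16), (5, 8), (5, 9), (6, 2), (6, 15), (8, 7), (8, 10), (9, 8), (9, 9), (12, 7), (12, 10), (14, 7), (14, 10), (15, 6), (15, 11)}; affine count = 21; |E(F_17)| = 22.

Discriminant check: Δ ∝ 4a³ + 27b² = 4·2³ + 27·14² = 4·8 + 27·196 ≡ 3 (mod 17). Nonzero ⇒ E is nonsingular.
For each x ∈ F_17, compute rhs = x³ + 2·x + 14 mod 17, then count y ∈ F_17 with y² ≡ rhs.
  x = 0: rhs = 14, matching y values: none (0 points).
  x = 1: rhs = 0, matching y values: 0 (1 points).
  x = 2: rhs = 9, matching y values: 3, 14 (2 points).
  x = 3: rhs = 13, matching y values: 8, 9 (2 points).
  x = 4: rhs = 1, matching y values: 1, 16 (2 points).
  x = 5: rhs = 13, matching y values: 8, 9 (2 points).
  x = 6: rhs = 4, matching y values: 2, 15 (2 points).
  x = 7: rhs = 14, matching y values: none (0 points).
  x = 8: rhs = 15, matching y values: 7, 10 (2 points).
  x = 9: rhs = 13, matching y values: 8, 9 (2 points).
  x = 10: rhs = 14, matching y values: none (0 points).
  x = 11: rhs = 7, matching y values: none (0 points).
  x = 12: rhs = 15, matching y values: 7, 10 (2 points).
  x = 13: rhs = 10, matching y values: none (0 points).
  x = 14: rhs = 15, matching y values: 7, 10 (2 points).
  x = 15: rhs = 2, matching y values: 6, 11 (2 points).
  x = 16: rhs = 11, matching y values: none (0 points).
Total affine count: 21.
Full point count |E(F_17)| = 21 + 1 = 22.
Hasse bound: |22 − (17+1)| = |4| = 4 ≤ 2√17 ≈ 8.2462 ✓.


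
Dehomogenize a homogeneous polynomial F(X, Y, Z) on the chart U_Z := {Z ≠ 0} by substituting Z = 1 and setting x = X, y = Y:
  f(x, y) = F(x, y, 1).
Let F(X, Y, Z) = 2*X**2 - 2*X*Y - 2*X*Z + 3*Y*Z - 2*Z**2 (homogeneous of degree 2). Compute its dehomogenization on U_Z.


f(x, y) = 2*x**2 - 2*x*y - 2*x + 3*y - 2

On U_Z we set Z = 1. Each monomial c·X^i·Y^j·Z^k in F becomes c·x^i·y^j·1^k = c·x^i·y^j.
Substituting Z = 1: F(X, Y, 1) = 2*x**2 - 2*x*y - 2*x + 3*y - 2.
Note: deg(f) ≤ deg(F) = 2; strict inequality happens when F is divisible by Z (lost terms).


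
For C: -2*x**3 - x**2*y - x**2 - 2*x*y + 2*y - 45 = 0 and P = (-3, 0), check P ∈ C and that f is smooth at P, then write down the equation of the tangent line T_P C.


Tangent line at P: -48*x - y - 144 = 0.

Step 1: f(-3, 0) = 0, so P lies on C.
Step 2: partial derivatives
  f_x(x, y) = -6*x**2 - 2*x*y - 2*x - 2*y, f_y(x, y) = -x**2 - 2*x + 2.
  f_x(P) = -48, f_y(P) = -1 (gradient nonzero, so P is smooth).
Step 3: tangent line at P: -48·(x − -3) + -1·(y − 0) = 0.
Expanding: -48*x - y - 144 = 0.


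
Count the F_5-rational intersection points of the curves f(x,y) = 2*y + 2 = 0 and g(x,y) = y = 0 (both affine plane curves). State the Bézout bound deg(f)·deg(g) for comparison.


Common zeros: ∅; count = 0; Bézout bound = 1.

deg(f) = 1, deg(g) = 1, so Bézout bound = 1.
Scan x ∈ F_5. For each x, list the y ∈ F_5 with f(x, y) ≡ 0 and those with g(x, y) ≡ 0 (mod 5); the common zeros in that column are the intersection.
  x = 0: f ≡ 0 at y ∈ {4}; g ≡ 0 at y ∈ {0}; common: ∅.
  x = 1: f ≡ 0 at y ∈ {4}; g ≡ 0 at y ∈ {0}; common: ∅.
  x = 2: f ≡ 0 at y ∈ {4}; g ≡ 0 at y ∈ {0}; common: ∅.
  x = 3: f ≡ 0 at y ∈ {4}; g ≡ 0 at y ∈ {0}; common: ∅.
  x = 4: f ≡ 0 at y ∈ {4}; g ≡ 0 at y ∈ {0}; common: ∅.
Collecting: common zeros = ∅, so the count is 0.
Comparison with the Bézout bound: 0 ≤ 1 = deg(f)·deg(g), as expected for curves with no common component (the affine F_5-count falls short of the bound because intersections may lie at infinity, over extension fields, or carry multiplicity).


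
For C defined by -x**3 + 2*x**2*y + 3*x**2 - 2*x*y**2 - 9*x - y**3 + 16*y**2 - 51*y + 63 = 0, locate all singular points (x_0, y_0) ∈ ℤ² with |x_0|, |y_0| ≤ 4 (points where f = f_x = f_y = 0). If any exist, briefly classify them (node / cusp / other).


Singular points: {(3, 3)}; classification: cusp.

Compute partial derivatives:
  f_x = -3*x**2 + 4*x*y + 6*x - 2*y**2 - 9.
  f_y = 2*x**2 - 4*x*y - 3*y**2 + 32*y - 51.
Scan x_0 ∈ {−4, ..., 4}. For each x_0, f_y(x_0, y) is a polynomial in y; find its integer roots y ∈ {−4, ..., 4}, then test f_x and f at those candidates.
  x = -4: f_y(-4, y) = -3*y**2 + 48*y - 19; no integer root y with |y| ≤ 4.
  x = -3: f_y(-3, y) = -3*y**2 + 44*y - 33; no integer root y with |y| ≤ 4.
  x = -2: f_y(-2, y) = -3*y**2 + 40*y - 43; no integer root y with |y| ≤ 4.
  x = -1: f_y(-1, y) = -3*y**2 + 36*y - 49; no integer root y with |y| ≤ 4.
  x = 0: f_y(0, y) = -3*y**2 + 32*y - 51; no integer root y with |y| ≤ 4.
  x = 1: f_y(1, y) = -3*y**2 + 28*y - 49; no integer root y with |y| ≤ 4.
  x = 2: f_y(2, y) = -3*y**2 + 24*y - 43; no integer root y with |y| ≤ 4.
  x = 3: f_y(3, y) = -3*y**2 + 20*y - 33; vanishes at y ∈ {3}. (3, 3): f_x = 0, f = 0 — SINGULAR.
  x = 4: f_y(4, y) = -3*y**2 + 16*y - 19; no integer root y with |y| ≤ 4.
Only singular point on the grid: (3, 3).
Classify: substitute x = 3 + u, y = 3 + v and expand: f = -u**3 + 2*u**2*v - 2*u*v**2 - v**3 + v**2.
No constant or linear terms (consistent with a singular point). Quadratic part: v**2. Cubic part: -u**3 + 2*u**2*v - 2*u*v**2 - v**3.
The quadratic part v**2 is a perfect square, so there is a single (double) tangent line v = 0, i.e. y = 3. Restricting the cubic part to that line (v = 0) leaves -u**3 ≠ 0, so f is not divisible by v and the branch is v² ≈ u**3 to lowest order — this is a cusp.
Classification: cusp.


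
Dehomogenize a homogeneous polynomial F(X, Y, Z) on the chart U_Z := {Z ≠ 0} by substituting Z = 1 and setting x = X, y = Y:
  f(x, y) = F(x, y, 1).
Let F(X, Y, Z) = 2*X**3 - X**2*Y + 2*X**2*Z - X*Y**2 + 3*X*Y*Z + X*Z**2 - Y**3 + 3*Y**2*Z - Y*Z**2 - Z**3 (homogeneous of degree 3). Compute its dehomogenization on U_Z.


f(x, y) = 2*x**3 - x**2*y + 2*x**2 - x*y**2 + 3*x*y + x - y**3 + 3*y**2 - y - 1

On U_Z we set Z = 1. Each monomial c·X^i·Y^j·Z^k in F becomes c·x^i·y^j·1^k = c·x^i·y^j.
Substituting Z = 1: F(X, Y, 1) = 2*x**3 - x**2*y + 2*x**2 - x*y**2 + 3*x*y + x - y**3 + 3*y**2 - y - 1.
Note: deg(f) ≤ deg(F) = 3; strict inequality happens when F is divisible by Z (lost terms).


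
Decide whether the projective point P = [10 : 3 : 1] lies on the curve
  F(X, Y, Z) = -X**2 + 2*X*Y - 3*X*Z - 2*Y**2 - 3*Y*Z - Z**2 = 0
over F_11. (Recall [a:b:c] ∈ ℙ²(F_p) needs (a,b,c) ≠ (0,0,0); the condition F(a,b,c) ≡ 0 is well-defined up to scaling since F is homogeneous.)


F(10,3,1) ≡ 1 (mod 11); P is NOT on the curve.

Evaluate F(10, 3, 1) term-by-term (mod 11).
  -X**2 ↦ -1·100·1·1 = -100
  2*X*Y ↦ 2·10·3·1 = 60
  -3*X*Z ↦ -3·10·1·1 = -30
  -2*Y**2 ↦ -2·1·9·1 = -18
  -3*Y*Z ↦ -3·1·3·1 = -9
  -Z**2 ↦ -1·1·1·1 = -1
Sum: F(10, 3, 1) = (-100) + (60) + (-30) + (-18) + (-9) + (-1) = -98.
Reducing mod 11: -98 ≡ 1 (mod 11).
Since F(a, b, c) ≡ 1 ≠ 0 (mod 11), P does NOT lie on the curve.


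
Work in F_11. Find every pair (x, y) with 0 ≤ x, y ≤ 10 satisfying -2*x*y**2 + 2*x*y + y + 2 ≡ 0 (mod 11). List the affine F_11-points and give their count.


Affine F_11-points: {(0, 9), (1, 2), (1, 5), (3, 4), (3, 10), (5, 3), (5, 8), (6, 6), (6, 7)}; count = 9.

For each of the 121 pairs (x, y) ∈ F_11², evaluate f(x, y) mod 11. Record the zeros.
  x = 0: [0↦2, 1↦3, 2↦4, 3↦5, 4↦6, 5↦7, 6↦8, 7↦9, 8↦10, 9↦0, 10↦1]  zeros at y ∈ {9}
  x = 1: [0↦2, 1↦3, 2↦0, 3↦4, 4↦4, 5↦0, 6↦3, 7↦2, 8↦8, 9↦10, 10↦8]  zeros at y ∈ {2, 5}
  x = 2: [0↦2, 1↦3, 2↦7, 3↦3, 4↦2, 5↦4, 6↦9, 7↦6, 8↦6, 9↦9, 10↦4]  zeros at y ∈ ∅
  x = 3: [0↦2, 1↦3, 2↦3, 3↦2, 4↦0, 5↦8, 6↦4, 7↦10, 8↦4, 9↦8, 10↦0]  zeros at y ∈ {4, 10}
  x = 4: [0↦2, 1↦3, 2↦10, 3↦1, 4↦9, 5↦1, 6↦10, 7↦3, 8↦2, 9↦7, 10↦7]  zeros at y ∈ ∅
  x = 5: [0↦2, 1↦3, 2↦6, 3↦0, 4↦7, 5↦5, 6↦5, 7↦7, 8↦0, 9↦6, 10↦3]  zeros at y ∈ {3, 8}
  x = 6: [0↦2, 1↦3, 2↦2, 3↦10, 4↦5, 5↦9, 6↦0, 7↦0, 8↦9, 9↦5, 10↦10]  zeros at y ∈ {6, 7}
  x = 7: [0↦2, 1↦3, 2↦9, 3↦9, 4↦3, 5↦2, 6↦6, 7↦4, 8↦7, 9↦4, 10↦6]  zeros at y ∈ ∅
  x = 8: [0↦2, 1↦3, 2↦5, 3↦8, 4↦1, 5↦6, 6↦1, 7↦8, 8↦5, 9↦3, 10↦2]  zeros at y ∈ ∅
  x = 9: [0↦2, 1↦3, 2↦1, 3↦7, 4↦10, 5↦10, 6↦7, 7↦1, 8↦3, 9↦2, 10↦9]  zeros at y ∈ ∅
  x = 10: [0↦2, 1↦3, 2↦8, 3↦6, 4↦8, 5↦3, 6↦2, 7↦5, 8↦1, 9↦1, 10↦5]  zeros at y ∈ ∅
Collecting zeros: affine points = {(0, 9), (1, 2), (1, 5), (3, 4), (3, 10), (5, 3), (5, 8), (6, 6), (6, 7)}.
Total count |C(F_11)_aff| = 9.


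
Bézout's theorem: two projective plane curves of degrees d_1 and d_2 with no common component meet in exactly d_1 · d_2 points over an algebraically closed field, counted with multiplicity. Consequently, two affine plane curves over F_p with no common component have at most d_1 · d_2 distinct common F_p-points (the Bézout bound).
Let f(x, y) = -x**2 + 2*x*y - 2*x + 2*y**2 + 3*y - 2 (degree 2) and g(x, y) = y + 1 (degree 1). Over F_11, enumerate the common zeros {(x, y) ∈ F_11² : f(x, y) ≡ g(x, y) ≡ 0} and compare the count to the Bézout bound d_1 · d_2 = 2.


Common zeros: {(8, 10), (10, 10)}; count = 2; Bézout bound = 2.

deg(f) = 2, deg(g) = 1, so Bézout bound = 2.
Scan x ∈ F_11. For each x, list the y ∈ F_11 with f(x, y) ≡ 0 and those with g(x, y) ≡ 0 (mod 11); the common zeros in that column are the intersection.
  x = 0: f ≡ 0 at y ∈ {6, 9}; g ≡ 0 at y ∈ {10}; common: ∅.
  x = 1: f ≡ 0 at y ∈ ∅; g ≡ 0 at y ∈ {10}; common: ∅.
  x = 2: f ≡ 0 at y ∈ ∅; g ≡ 0 at y ∈ {10}; common: ∅.
  x = 3: f ≡ 0 at y ∈ ∅; g ≡ 0 at y ∈ {10}; common: ∅.
  x = 4: f ≡ 0 at y ∈ ∅; g ≡ 0 at y ∈ {10}; common: ∅.
  x = 5: f ≡ 0 at y ∈ {1, 9}; g ≡ 0 at y ∈ {10}; common: ∅.
  x = 6: f ≡ 0 at y ∈ {1, 8}; g ≡ 0 at y ∈ {10}; common: ∅.
  x = 7: f ≡ 0 at y ∈ ∅; g ≡ 0 at y ∈ {10}; common: ∅.
  x = 8: f ≡ 0 at y ∈ {8, 10}; g ≡ 0 at y ∈ {10}; common: {10}.
  x = 9: f ≡ 0 at y ∈ ∅; g ≡ 0 at y ∈ {10}; common: ∅.
  x = 10: f ≡ 0 at y ∈ {6, 10}; g ≡ 0 at y ∈ {10}; common: {10}.
Collecting: common zeros = {(8, 10), (10, 10)}, so the count is 2.
Comparison with the Bézout bound: 2 ≤ 2 = deg(f)·deg(g), as expected for curves with no common component (the bound is attained).
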